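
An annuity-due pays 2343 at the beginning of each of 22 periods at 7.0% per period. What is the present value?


PV_due = PMT * (1-(1+i)^(-n))/i * (1+i)
PV_immediate = 25916.4865
PV_due = 25916.4865 * 1.07
= 27730.6405


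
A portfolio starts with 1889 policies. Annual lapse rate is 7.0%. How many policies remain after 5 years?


remaining = initial * (1 - lapse)^years
= 1889 * (1 - 0.07)^5
= 1889 * 0.695688
= 1314.1553


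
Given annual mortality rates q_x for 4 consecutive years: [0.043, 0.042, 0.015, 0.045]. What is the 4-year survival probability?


p_k = 1 - q_k for each year
Survival = product of (1 - q_k)
= 0.957 * 0.958 * 0.985 * 0.955
= 0.8624


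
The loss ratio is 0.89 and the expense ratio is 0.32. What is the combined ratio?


Combined ratio = loss ratio + expense ratio
= 0.89 + 0.32
= 1.21


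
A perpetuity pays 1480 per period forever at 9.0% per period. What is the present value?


PV = PMT / i
= 1480 / 0.09
= 16444.4444


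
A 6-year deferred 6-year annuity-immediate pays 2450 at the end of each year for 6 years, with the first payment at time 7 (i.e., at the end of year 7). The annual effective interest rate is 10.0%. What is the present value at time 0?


PV at time 6 of the 6-year annuity-immediate:
a_n = 2450 * (1-(1+0.1)^(-6))/0.1 = 10670.3887
Discount back 6 years to time 0:
PV = 10670.3887 * (1+0.1)^(-6)
= 10670.3887 * 0.564474
= 6023.1563


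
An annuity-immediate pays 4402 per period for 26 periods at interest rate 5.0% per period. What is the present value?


PV = PMT * (1 - (1+i)^(-n)) / i
= 4402 * (1 - (1+0.05)^(-26)) / 0.05
= 4402 * (1 - 0.281241) / 0.05
= 4402 * 14.375185
= 63279.5657


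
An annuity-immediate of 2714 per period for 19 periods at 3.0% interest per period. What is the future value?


FV = PMT * ((1+i)^n - 1) / i
= 2714 * ((1.03)^19 - 1) / 0.03
= 2714 * (1.753506 - 1) / 0.03
= 68167.1809


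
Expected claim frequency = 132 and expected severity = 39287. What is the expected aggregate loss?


E[S] = E[N] * E[X]
= 132 * 39287
= 5.1859e+06


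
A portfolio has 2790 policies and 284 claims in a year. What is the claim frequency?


frequency = claims / policies
= 284 / 2790
= 0.1018


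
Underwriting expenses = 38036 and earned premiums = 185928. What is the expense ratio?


Expense ratio = expenses / premiums
= 38036 / 185928
= 0.2046


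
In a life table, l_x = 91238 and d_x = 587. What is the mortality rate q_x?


q_x = d_x / l_x
= 587 / 91238
= 0.0064


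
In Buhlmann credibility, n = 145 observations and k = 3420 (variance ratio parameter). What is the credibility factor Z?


Z = n / (n + k)
= 145 / (145 + 3420)
= 145 / 3565
= 0.0407


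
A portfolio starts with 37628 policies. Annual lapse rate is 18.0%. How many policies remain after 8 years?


remaining = initial * (1 - lapse)^years
= 37628 * (1 - 0.18)^8
= 37628 * 0.204414
= 7691.6932


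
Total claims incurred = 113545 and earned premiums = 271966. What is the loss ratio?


Loss ratio = claims / premiums
= 113545 / 271966
= 0.4175


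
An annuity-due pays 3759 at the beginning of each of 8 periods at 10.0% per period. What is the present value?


PV_due = PMT * (1-(1+i)^(-n))/i * (1+i)
PV_immediate = 20053.9876
PV_due = 20053.9876 * 1.1
= 22059.3863


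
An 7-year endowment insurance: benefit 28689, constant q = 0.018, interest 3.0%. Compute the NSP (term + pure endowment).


Term component = 3055.2575
Pure endowment = 7_p_x * v^7 * benefit = 0.880604 * 0.813092 * 28689 = 20541.6465
NSP = 23596.9041


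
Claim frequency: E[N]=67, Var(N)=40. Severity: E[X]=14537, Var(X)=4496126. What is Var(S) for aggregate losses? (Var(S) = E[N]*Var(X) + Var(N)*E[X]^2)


Var(S) = E[N]*Var(X) + Var(N)*E[X]^2
= 67*4496126 + 40*14537^2
= 301240442 + 8452974760
= 8.7542e+09


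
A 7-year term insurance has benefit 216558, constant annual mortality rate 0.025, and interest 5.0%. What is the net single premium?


NSP = benefit * sum_{k=0}^{n-1} k_p_x * q * v^(k+1)
With constant q=0.025, v=0.952381
Sum = 0.134913
NSP = 216558 * 0.134913
= 29216.5105


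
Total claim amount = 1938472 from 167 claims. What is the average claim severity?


severity = total / number
= 1938472 / 167
= 11607.6168


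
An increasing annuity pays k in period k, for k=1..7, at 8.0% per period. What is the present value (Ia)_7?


(Ia)_n = sum_{k=1}^{n} k * v^k, v = 1/(1+i)
v = 0.925926
Sum computed term by term:
(Ia)_7 = 19.2306


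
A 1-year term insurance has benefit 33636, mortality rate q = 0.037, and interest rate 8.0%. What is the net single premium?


NSP = benefit * q * v
v = 1/(1+i) = 0.925926
NSP = 33636 * 0.037 * 0.925926
= 1152.3444


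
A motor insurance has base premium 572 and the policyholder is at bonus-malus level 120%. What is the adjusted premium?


adjusted = base * BM_level / 100
= 572 * 120 / 100
= 572 * 1.2
= 686.4


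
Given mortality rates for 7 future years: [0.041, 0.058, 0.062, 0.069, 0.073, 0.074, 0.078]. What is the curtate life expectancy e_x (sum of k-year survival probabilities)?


e_x = sum_{k=1}^{n} k_p_x
k_p_x values:
  1_p_x = 0.959
  2_p_x = 0.903378
  3_p_x = 0.847369
  4_p_x = 0.7889
  5_p_x = 0.73131
  6_p_x = 0.677193
  7_p_x = 0.624372
e_x = 5.5315


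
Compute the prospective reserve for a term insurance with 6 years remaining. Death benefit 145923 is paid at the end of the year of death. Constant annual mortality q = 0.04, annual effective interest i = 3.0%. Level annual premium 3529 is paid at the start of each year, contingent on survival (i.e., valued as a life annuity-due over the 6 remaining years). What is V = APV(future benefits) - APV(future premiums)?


v = 1/(1+i) = 0.970874
APV(future benefits) per unit = sum_{k=0}^{5} k_p_x * q * v^(k+1) = 0.19683
APV(future benefits) = 145923 * 0.19683 = 28722.0386
Life annuity-due factor ä_{x:6} = sum_{k=0}^{5} k_p_x * v^k = 5.068375
APV(future premiums) = 3529 * 5.068375 = 17886.2956
V = 28722.0386 - 17886.2956
= 10835.743


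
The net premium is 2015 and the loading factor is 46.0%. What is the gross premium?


Gross = net * (1 + loading)
= 2015 * (1 + 0.46)
= 2015 * 1.46
= 2941.9


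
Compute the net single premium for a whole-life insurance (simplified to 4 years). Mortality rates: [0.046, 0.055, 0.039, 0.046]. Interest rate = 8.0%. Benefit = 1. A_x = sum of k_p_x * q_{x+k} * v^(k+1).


v = 0.925926
Year 0: k_p_x=1.0, q=0.046, term=0.042593
Year 1: k_p_x=0.954, q=0.055, term=0.044985
Year 2: k_p_x=0.90153, q=0.039, term=0.027911
Year 3: k_p_x=0.86637, q=0.046, term=0.029293
A_x = 0.1448


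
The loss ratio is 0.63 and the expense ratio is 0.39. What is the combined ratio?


Combined ratio = loss ratio + expense ratio
= 0.63 + 0.39
= 1.02


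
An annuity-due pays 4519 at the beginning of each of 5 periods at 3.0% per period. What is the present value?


PV_due = PMT * (1-(1+i)^(-n))/i * (1+i)
PV_immediate = 20695.6968
PV_due = 20695.6968 * 1.03
= 21316.5677


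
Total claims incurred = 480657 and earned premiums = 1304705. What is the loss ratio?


Loss ratio = claims / premiums
= 480657 / 1304705
= 0.3684


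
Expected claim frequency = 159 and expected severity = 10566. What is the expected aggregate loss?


E[S] = E[N] * E[X]
= 159 * 10566
= 1.6800e+06


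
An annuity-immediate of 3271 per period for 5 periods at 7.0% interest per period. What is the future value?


FV = PMT * ((1+i)^n - 1) / i
= 3271 * ((1.07)^5 - 1) / 0.07
= 3271 * (1.402552 - 1) / 0.07
= 18810.6673


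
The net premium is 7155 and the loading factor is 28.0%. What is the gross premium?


Gross = net * (1 + loading)
= 7155 * (1 + 0.28)
= 7155 * 1.28
= 9158.4


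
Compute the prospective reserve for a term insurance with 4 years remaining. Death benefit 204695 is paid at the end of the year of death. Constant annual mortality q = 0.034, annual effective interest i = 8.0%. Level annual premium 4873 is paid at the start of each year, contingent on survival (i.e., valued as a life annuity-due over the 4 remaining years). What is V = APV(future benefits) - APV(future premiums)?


v = 1/(1+i) = 0.925926
APV(future benefits) per unit = sum_{k=0}^{3} k_p_x * q * v^(k+1) = 0.107354
APV(future benefits) = 204695 * 0.107354 = 21974.7641
Life annuity-due factor ä_{x:4} = sum_{k=0}^{3} k_p_x * v^k = 3.410058
APV(future premiums) = 4873 * 3.410058 = 16617.2149
V = 21974.7641 - 16617.2149
= 5357.5492


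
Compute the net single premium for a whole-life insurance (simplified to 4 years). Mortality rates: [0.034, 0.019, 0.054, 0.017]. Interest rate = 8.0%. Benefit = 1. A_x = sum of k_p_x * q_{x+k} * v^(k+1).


v = 0.925926
Year 0: k_p_x=1.0, q=0.034, term=0.031481
Year 1: k_p_x=0.966, q=0.019, term=0.015736
Year 2: k_p_x=0.947646, q=0.054, term=0.040623
Year 3: k_p_x=0.896473, q=0.017, term=0.011202
A_x = 0.099


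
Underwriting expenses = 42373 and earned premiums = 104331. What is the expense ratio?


Expense ratio = expenses / premiums
= 42373 / 104331
= 0.4061


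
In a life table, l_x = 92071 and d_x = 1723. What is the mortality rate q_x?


q_x = d_x / l_x
= 1723 / 92071
= 0.0187


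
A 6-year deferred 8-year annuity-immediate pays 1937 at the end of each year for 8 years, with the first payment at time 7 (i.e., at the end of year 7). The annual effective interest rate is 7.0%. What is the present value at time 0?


PV at time 6 of the 8-year annuity-immediate:
a_n = 1937 * (1-(1+0.07)^(-8))/0.07 = 11566.4052
Discount back 6 years to time 0:
PV = 11566.4052 * (1+0.07)^(-6)
= 11566.4052 * 0.666342
= 7707.1842


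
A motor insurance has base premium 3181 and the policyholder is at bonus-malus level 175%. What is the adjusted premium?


adjusted = base * BM_level / 100
= 3181 * 175 / 100
= 3181 * 1.75
= 5566.75


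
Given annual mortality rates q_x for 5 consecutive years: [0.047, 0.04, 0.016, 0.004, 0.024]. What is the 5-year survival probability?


p_k = 1 - q_k for each year
Survival = product of (1 - q_k)
= 0.953 * 0.96 * 0.984 * 0.996 * 0.976
= 0.8751


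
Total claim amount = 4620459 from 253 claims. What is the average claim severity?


severity = total / number
= 4620459 / 253
= 18262.6838


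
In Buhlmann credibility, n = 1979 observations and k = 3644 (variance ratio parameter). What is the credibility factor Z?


Z = n / (n + k)
= 1979 / (1979 + 3644)
= 1979 / 5623
= 0.3519


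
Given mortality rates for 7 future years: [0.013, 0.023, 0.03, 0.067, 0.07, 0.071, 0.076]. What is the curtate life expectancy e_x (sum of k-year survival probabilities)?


e_x = sum_{k=1}^{n} k_p_x
k_p_x values:
  1_p_x = 0.987
  2_p_x = 0.964299
  3_p_x = 0.93537
  4_p_x = 0.8727
  5_p_x = 0.811611
  6_p_x = 0.753987
  7_p_x = 0.696684
e_x = 6.0217


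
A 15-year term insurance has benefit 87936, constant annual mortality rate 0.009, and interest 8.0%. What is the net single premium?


NSP = benefit * sum_{k=0}^{n-1} k_p_x * q * v^(k+1)
With constant q=0.009, v=0.925926
Sum = 0.073288
NSP = 87936 * 0.073288
= 6444.6509


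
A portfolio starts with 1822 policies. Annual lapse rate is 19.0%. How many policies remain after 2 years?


remaining = initial * (1 - lapse)^years
= 1822 * (1 - 0.19)^2
= 1822 * 0.6561
= 1195.4142


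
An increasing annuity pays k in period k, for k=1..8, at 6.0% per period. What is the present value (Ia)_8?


(Ia)_n = sum_{k=1}^{n} k * v^k, v = 1/(1+i)
v = 0.943396
Sum computed term by term:
(Ia)_8 = 26.0514


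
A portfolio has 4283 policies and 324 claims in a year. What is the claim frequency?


frequency = claims / policies
= 324 / 4283
= 0.0756


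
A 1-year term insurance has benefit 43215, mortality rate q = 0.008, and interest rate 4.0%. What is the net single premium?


NSP = benefit * q * v
v = 1/(1+i) = 0.961538
NSP = 43215 * 0.008 * 0.961538
= 332.4231


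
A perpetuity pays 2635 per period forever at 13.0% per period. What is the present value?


PV = PMT / i
= 2635 / 0.13
= 20269.2308


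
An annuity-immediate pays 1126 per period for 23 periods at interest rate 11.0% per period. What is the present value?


PV = PMT * (1 - (1+i)^(-n)) / i
= 1126 * (1 - (1+0.11)^(-23)) / 0.11
= 1126 * (1 - 0.090693) / 0.11
= 1126 * 8.266432
= 9308.002


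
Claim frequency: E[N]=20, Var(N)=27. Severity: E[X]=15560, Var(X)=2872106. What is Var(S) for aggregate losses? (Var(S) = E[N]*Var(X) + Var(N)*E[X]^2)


Var(S) = E[N]*Var(X) + Var(N)*E[X]^2
= 20*2872106 + 27*15560^2
= 57442120 + 6537067200
= 6.5945e+09


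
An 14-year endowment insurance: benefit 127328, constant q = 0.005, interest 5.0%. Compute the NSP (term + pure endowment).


Term component = 6125.1764
Pure endowment = 14_p_x * v^14 * benefit = 0.93223 * 0.505068 * 127328 = 59951.0593
NSP = 66076.2357


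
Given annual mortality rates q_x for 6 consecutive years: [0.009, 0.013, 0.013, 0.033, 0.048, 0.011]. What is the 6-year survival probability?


p_k = 1 - q_k for each year
Survival = product of (1 - q_k)
= 0.991 * 0.987 * 0.987 * 0.967 * 0.952 * 0.989
= 0.879


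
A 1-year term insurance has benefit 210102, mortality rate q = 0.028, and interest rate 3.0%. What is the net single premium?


NSP = benefit * q * v
v = 1/(1+i) = 0.970874
NSP = 210102 * 0.028 * 0.970874
= 5711.5107


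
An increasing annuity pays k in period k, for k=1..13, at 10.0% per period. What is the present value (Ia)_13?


(Ia)_n = sum_{k=1}^{n} k * v^k, v = 1/(1+i)
v = 0.909091
Sum computed term by term:
(Ia)_13 = 40.4805


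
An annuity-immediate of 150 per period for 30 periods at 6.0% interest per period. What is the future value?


FV = PMT * ((1+i)^n - 1) / i
= 150 * ((1.06)^30 - 1) / 0.06
= 150 * (5.743491 - 1) / 0.06
= 11858.7279


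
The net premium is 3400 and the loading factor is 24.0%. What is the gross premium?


Gross = net * (1 + loading)
= 3400 * (1 + 0.24)
= 3400 * 1.24
= 4216.0


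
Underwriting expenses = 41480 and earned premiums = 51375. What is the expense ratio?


Expense ratio = expenses / premiums
= 41480 / 51375
= 0.8074


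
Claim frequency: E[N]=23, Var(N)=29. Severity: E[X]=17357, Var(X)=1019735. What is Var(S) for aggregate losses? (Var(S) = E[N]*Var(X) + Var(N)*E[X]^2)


Var(S) = E[N]*Var(X) + Var(N)*E[X]^2
= 23*1019735 + 29*17357^2
= 23453905 + 8736698021
= 8.7602e+09


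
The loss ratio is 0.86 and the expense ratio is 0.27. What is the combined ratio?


Combined ratio = loss ratio + expense ratio
= 0.86 + 0.27
= 1.13


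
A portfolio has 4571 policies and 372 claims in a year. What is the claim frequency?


frequency = claims / policies
= 372 / 4571
= 0.0814


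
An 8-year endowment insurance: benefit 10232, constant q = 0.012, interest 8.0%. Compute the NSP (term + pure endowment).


Term component = 679.9432
Pure endowment = 8_p_x * v^8 * benefit = 0.907937 * 0.540269 * 10232 = 5019.1023
NSP = 5699.0454


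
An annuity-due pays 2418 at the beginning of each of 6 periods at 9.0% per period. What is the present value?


PV_due = PMT * (1-(1+i)^(-n))/i * (1+i)
PV_immediate = 10846.9512
PV_due = 10846.9512 * 1.09
= 11823.1768


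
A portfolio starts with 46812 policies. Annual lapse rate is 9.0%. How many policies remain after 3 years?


remaining = initial * (1 - lapse)^years
= 46812 * (1 - 0.09)^3
= 46812 * 0.753571
= 35276.1657


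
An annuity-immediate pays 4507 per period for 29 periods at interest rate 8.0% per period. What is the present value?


PV = PMT * (1 - (1+i)^(-n)) / i
= 4507 * (1 - (1+0.08)^(-29)) / 0.08
= 4507 * (1 - 0.107328) / 0.08
= 4507 * 11.158406
= 50290.9359


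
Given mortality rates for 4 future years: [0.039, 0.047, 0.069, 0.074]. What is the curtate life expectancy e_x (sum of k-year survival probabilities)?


e_x = sum_{k=1}^{n} k_p_x
k_p_x values:
  1_p_x = 0.961
  2_p_x = 0.915833
  3_p_x = 0.852641
  4_p_x = 0.789545
e_x = 3.519


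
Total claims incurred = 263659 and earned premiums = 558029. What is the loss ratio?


Loss ratio = claims / premiums
= 263659 / 558029
= 0.4725


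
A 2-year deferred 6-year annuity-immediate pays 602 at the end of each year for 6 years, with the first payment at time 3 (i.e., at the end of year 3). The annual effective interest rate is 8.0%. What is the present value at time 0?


PV at time 2 of the 6-year annuity-immediate:
a_n = 602 * (1-(1+0.08)^(-6))/0.08 = 2782.9736
Discount back 2 years to time 0:
PV = 2782.9736 * (1+0.08)^(-2)
= 2782.9736 * 0.857339
= 2385.9513


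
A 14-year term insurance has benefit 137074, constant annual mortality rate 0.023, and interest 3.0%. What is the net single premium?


NSP = benefit * sum_{k=0}^{n-1} k_p_x * q * v^(k+1)
With constant q=0.023, v=0.970874
Sum = 0.226827
NSP = 137074 * 0.226827
= 31092.0404


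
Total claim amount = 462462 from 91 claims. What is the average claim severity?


severity = total / number
= 462462 / 91
= 5082.0


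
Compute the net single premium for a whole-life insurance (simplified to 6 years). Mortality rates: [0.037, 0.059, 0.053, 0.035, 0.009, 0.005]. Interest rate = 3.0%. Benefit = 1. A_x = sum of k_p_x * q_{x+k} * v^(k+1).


v = 0.970874
Year 0: k_p_x=1.0, q=0.037, term=0.035922
Year 1: k_p_x=0.963, q=0.059, term=0.053555
Year 2: k_p_x=0.906183, q=0.053, term=0.043952
Year 3: k_p_x=0.858155, q=0.035, term=0.026686
Year 4: k_p_x=0.82812, q=0.009, term=0.006429
Year 5: k_p_x=0.820667, q=0.005, term=0.003436
A_x = 0.17


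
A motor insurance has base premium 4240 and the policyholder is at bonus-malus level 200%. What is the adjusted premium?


adjusted = base * BM_level / 100
= 4240 * 200 / 100
= 4240 * 2.0
= 8480.0


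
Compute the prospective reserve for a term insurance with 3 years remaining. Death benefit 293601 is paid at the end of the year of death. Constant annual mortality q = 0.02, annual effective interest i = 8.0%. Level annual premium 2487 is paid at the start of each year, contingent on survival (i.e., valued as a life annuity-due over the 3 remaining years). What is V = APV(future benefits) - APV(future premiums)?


v = 1/(1+i) = 0.925926
APV(future benefits) per unit = sum_{k=0}^{2} k_p_x * q * v^(k+1) = 0.05057
APV(future benefits) = 293601 * 0.05057 = 14847.4874
Life annuity-due factor ä_{x:3} = sum_{k=0}^{2} k_p_x * v^k = 2.730796
APV(future premiums) = 2487 * 2.730796 = 6791.4887
V = 14847.4874 - 6791.4887
= 8055.9988


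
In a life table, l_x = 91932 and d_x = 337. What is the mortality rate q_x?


q_x = d_x / l_x
= 337 / 91932
= 0.0037


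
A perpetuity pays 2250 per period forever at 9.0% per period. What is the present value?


PV = PMT / i
= 2250 / 0.09
= 25000.0


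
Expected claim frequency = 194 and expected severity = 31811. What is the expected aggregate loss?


E[S] = E[N] * E[X]
= 194 * 31811
= 6.1713e+06


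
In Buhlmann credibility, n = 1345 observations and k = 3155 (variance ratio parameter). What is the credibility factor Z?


Z = n / (n + k)
= 1345 / (1345 + 3155)
= 1345 / 4500
= 0.2989


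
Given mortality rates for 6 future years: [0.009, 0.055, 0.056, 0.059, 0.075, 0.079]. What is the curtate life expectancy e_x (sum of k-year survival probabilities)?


e_x = sum_{k=1}^{n} k_p_x
k_p_x values:
  1_p_x = 0.991
  2_p_x = 0.936495
  3_p_x = 0.884051
  4_p_x = 0.831892
  5_p_x = 0.7695
  6_p_x = 0.70871
e_x = 5.1216


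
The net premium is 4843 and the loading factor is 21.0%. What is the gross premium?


Gross = net * (1 + loading)
= 4843 * (1 + 0.21)
= 4843 * 1.21
= 5860.03


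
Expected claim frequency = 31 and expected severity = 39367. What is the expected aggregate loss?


E[S] = E[N] * E[X]
= 31 * 39367
= 1.2204e+06


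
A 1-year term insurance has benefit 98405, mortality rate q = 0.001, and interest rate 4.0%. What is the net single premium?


NSP = benefit * q * v
v = 1/(1+i) = 0.961538
NSP = 98405 * 0.001 * 0.961538
= 94.6202


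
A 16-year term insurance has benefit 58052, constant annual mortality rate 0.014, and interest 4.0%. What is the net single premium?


NSP = benefit * sum_{k=0}^{n-1} k_p_x * q * v^(k+1)
With constant q=0.014, v=0.961538
Sum = 0.148793
NSP = 58052 * 0.148793
= 8637.7041


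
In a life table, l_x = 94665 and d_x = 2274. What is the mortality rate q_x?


q_x = d_x / l_x
= 2274 / 94665
= 0.024


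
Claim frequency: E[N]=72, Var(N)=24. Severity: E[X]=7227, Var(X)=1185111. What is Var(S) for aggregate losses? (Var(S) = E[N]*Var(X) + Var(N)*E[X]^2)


Var(S) = E[N]*Var(X) + Var(N)*E[X]^2
= 72*1185111 + 24*7227^2
= 85327992 + 1253508696
= 1.3388e+09


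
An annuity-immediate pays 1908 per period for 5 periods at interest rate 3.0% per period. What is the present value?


PV = PMT * (1 - (1+i)^(-n)) / i
= 1908 * (1 - (1+0.03)^(-5)) / 0.03
= 1908 * (1 - 0.862609) / 0.03
= 1908 * 4.579707
= 8738.0813


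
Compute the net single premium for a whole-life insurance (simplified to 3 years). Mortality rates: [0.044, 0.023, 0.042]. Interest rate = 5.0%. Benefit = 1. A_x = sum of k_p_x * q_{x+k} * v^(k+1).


v = 0.952381
Year 0: k_p_x=1.0, q=0.044, term=0.041905
Year 1: k_p_x=0.956, q=0.023, term=0.019944
Year 2: k_p_x=0.934012, q=0.042, term=0.033887
A_x = 0.0957


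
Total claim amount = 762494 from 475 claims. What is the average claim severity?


severity = total / number
= 762494 / 475
= 1605.2505


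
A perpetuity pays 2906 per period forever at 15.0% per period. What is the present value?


PV = PMT / i
= 2906 / 0.15
= 19373.3333


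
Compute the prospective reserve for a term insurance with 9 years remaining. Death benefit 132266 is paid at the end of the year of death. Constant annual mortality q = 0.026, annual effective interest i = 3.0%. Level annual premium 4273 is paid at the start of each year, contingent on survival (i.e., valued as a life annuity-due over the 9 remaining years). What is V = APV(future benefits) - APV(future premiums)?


v = 1/(1+i) = 0.970874
APV(future benefits) per unit = sum_{k=0}^{8} k_p_x * q * v^(k+1) = 0.183561
APV(future benefits) = 132266 * 0.183561 = 24278.8568
Life annuity-due factor ä_{x:9} = sum_{k=0}^{8} k_p_x * v^k = 7.271833
APV(future premiums) = 4273 * 7.271833 = 31072.542
V = 24278.8568 - 31072.542
= -6793.6852


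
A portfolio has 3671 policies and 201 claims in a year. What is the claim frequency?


frequency = claims / policies
= 201 / 3671
= 0.0548


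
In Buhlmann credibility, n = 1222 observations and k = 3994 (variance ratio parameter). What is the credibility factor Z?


Z = n / (n + k)
= 1222 / (1222 + 3994)
= 1222 / 5216
= 0.2343


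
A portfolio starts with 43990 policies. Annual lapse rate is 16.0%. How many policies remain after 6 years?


remaining = initial * (1 - lapse)^years
= 43990 * (1 - 0.16)^6
= 43990 * 0.351298
= 15453.6004


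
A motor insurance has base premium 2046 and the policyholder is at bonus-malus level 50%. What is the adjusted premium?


adjusted = base * BM_level / 100
= 2046 * 50 / 100
= 2046 * 0.5
= 1023.0


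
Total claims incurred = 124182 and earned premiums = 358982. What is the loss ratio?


Loss ratio = claims / premiums
= 124182 / 358982
= 0.3459


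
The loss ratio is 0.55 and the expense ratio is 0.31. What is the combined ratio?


Combined ratio = loss ratio + expense ratio
= 0.55 + 0.31
= 0.86


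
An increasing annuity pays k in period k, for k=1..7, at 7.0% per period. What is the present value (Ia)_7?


(Ia)_n = sum_{k=1}^{n} k * v^k, v = 1/(1+i)
v = 0.934579
Sum computed term by term:
(Ia)_7 = 20.1042


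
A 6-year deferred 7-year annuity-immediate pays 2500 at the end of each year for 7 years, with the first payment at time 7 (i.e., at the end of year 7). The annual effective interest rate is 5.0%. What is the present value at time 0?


PV at time 6 of the 7-year annuity-immediate:
a_n = 2500 * (1-(1+0.05)^(-7))/0.05 = 14465.9335
Discount back 6 years to time 0:
PV = 14465.9335 * (1+0.05)^(-6)
= 14465.9335 * 0.746215
= 10794.7023


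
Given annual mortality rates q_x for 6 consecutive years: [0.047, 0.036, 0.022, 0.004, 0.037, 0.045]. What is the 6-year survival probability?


p_k = 1 - q_k for each year
Survival = product of (1 - q_k)
= 0.953 * 0.964 * 0.978 * 0.996 * 0.963 * 0.955
= 0.823


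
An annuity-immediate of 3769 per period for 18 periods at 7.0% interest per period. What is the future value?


FV = PMT * ((1+i)^n - 1) / i
= 3769 * ((1.07)^18 - 1) / 0.07
= 3769 * (3.379932 - 1) / 0.07
= 128142.3535


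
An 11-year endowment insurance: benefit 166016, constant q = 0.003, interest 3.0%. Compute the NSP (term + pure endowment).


Term component = 4543.7708
Pure endowment = 11_p_x * v^11 * benefit = 0.967491 * 0.722421 * 166016 = 116034.5214
NSP = 120578.2922


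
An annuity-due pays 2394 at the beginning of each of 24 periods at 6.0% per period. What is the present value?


PV_due = PMT * (1-(1+i)^(-n))/i * (1+i)
PV_immediate = 30045.5559
PV_due = 30045.5559 * 1.06
= 31848.2893


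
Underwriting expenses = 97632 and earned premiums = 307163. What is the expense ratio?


Expense ratio = expenses / premiums
= 97632 / 307163
= 0.3179


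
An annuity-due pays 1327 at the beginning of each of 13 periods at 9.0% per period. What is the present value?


PV_due = PMT * (1-(1+i)^(-n))/i * (1+i)
PV_immediate = 9935.1215
PV_due = 9935.1215 * 1.09
= 10829.2824


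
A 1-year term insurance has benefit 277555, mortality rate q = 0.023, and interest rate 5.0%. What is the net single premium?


NSP = benefit * q * v
v = 1/(1+i) = 0.952381
NSP = 277555 * 0.023 * 0.952381
= 6079.7762


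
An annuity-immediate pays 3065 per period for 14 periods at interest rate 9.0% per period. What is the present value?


PV = PMT * (1 - (1+i)^(-n)) / i
= 3065 * (1 - (1+0.09)^(-14)) / 0.09
= 3065 * (1 - 0.299246) / 0.09
= 3065 * 7.78615
= 23864.5509


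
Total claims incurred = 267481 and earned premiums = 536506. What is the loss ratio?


Loss ratio = claims / premiums
= 267481 / 536506
= 0.4986


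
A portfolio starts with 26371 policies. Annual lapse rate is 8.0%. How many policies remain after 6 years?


remaining = initial * (1 - lapse)^years
= 26371 * (1 - 0.08)^6
= 26371 * 0.606355
= 15990.1877


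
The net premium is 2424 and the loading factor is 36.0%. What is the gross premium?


Gross = net * (1 + loading)
= 2424 * (1 + 0.36)
= 2424 * 1.36
= 3296.64


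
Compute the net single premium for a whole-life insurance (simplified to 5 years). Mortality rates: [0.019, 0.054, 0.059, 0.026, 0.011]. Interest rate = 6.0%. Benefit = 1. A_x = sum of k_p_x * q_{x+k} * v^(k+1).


v = 0.943396
Year 0: k_p_x=1.0, q=0.019, term=0.017925
Year 1: k_p_x=0.981, q=0.054, term=0.047147
Year 2: k_p_x=0.928026, q=0.059, term=0.045972
Year 3: k_p_x=0.873272, q=0.026, term=0.017985
Year 4: k_p_x=0.850567, q=0.011, term=0.006992
A_x = 0.136


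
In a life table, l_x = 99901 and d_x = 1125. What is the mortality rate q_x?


q_x = d_x / l_x
= 1125 / 99901
= 0.0113


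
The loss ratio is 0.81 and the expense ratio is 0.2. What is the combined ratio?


Combined ratio = loss ratio + expense ratio
= 0.81 + 0.2
= 1.01


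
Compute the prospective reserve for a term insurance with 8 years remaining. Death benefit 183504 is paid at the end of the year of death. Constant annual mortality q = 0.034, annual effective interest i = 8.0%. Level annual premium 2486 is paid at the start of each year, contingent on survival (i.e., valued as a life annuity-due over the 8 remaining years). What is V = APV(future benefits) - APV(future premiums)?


v = 1/(1+i) = 0.925926
APV(future benefits) per unit = sum_{k=0}^{7} k_p_x * q * v^(k+1) = 0.176065
APV(future benefits) = 183504 * 0.176065 = 32308.6973
Life annuity-due factor ä_{x:8} = sum_{k=0}^{7} k_p_x * v^k = 5.592664
APV(future premiums) = 2486 * 5.592664 = 13903.3634
V = 32308.6973 - 13903.3634
= 18405.3339


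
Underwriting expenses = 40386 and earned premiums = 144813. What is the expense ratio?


Expense ratio = expenses / premiums
= 40386 / 144813
= 0.2789


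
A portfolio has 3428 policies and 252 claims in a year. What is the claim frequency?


frequency = claims / policies
= 252 / 3428
= 0.0735


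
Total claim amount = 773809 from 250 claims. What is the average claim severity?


severity = total / number
= 773809 / 250
= 3095.236


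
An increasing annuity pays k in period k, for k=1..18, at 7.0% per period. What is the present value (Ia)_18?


(Ia)_n = sum_{k=1}^{n} k * v^k, v = 1/(1+i)
v = 0.934579
Sum computed term by term:
(Ia)_18 = 77.681


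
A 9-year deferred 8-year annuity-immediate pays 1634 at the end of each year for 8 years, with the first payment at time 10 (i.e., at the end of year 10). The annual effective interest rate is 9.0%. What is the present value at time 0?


PV at time 9 of the 8-year annuity-immediate:
a_n = 1634 * (1-(1+0.09)^(-8))/0.09 = 9043.8944
Discount back 9 years to time 0:
PV = 9043.8944 * (1+0.09)^(-9)
= 9043.8944 * 0.460428
= 4164.0602


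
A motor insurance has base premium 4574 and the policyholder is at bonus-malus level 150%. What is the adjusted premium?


adjusted = base * BM_level / 100
= 4574 * 150 / 100
= 4574 * 1.5
= 6861.0


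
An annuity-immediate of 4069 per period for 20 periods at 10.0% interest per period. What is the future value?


FV = PMT * ((1+i)^n - 1) / i
= 4069 * ((1.1)^20 - 1) / 0.1
= 4069 * (6.7275 - 1) / 0.1
= 233051.9729


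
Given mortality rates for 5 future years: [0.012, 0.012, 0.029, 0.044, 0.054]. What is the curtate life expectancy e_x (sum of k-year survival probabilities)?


e_x = sum_{k=1}^{n} k_p_x
k_p_x values:
  1_p_x = 0.988
  2_p_x = 0.976144
  3_p_x = 0.947836
  4_p_x = 0.906131
  5_p_x = 0.8572
e_x = 4.6753


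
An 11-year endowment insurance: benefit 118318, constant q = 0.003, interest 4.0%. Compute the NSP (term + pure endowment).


Term component = 3066.9394
Pure endowment = 11_p_x * v^11 * benefit = 0.967491 * 0.649581 * 118318 = 74358.5357
NSP = 77425.4751


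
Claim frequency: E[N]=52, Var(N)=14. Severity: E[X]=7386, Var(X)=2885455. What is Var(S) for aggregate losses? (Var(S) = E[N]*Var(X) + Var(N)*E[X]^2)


Var(S) = E[N]*Var(X) + Var(N)*E[X]^2
= 52*2885455 + 14*7386^2
= 150043660 + 763741944
= 9.1379e+08


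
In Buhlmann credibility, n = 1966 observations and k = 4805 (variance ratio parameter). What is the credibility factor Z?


Z = n / (n + k)
= 1966 / (1966 + 4805)
= 1966 / 6771
= 0.2904


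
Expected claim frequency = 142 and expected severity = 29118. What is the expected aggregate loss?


E[S] = E[N] * E[X]
= 142 * 29118
= 4.1348e+06


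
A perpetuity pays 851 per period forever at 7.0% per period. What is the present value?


PV = PMT / i
= 851 / 0.07
= 12157.1429


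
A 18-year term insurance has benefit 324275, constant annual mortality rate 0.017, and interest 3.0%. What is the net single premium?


NSP = benefit * sum_{k=0}^{n-1} k_p_x * q * v^(k+1)
With constant q=0.017, v=0.970874
Sum = 0.205659
NSP = 324275 * 0.205659
= 66690.108


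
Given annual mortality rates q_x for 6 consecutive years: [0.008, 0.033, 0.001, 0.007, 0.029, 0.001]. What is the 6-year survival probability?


p_k = 1 - q_k for each year
Survival = product of (1 - q_k)
= 0.992 * 0.967 * 0.999 * 0.993 * 0.971 * 0.999
= 0.9231


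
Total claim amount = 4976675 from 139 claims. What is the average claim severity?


severity = total / number
= 4976675 / 139
= 35803.4173


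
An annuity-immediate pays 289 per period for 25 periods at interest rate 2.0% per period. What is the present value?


PV = PMT * (1 - (1+i)^(-n)) / i
= 289 * (1 - (1+0.02)^(-25)) / 0.02
= 289 * (1 - 0.609531) / 0.02
= 289 * 19.523456
= 5642.2789


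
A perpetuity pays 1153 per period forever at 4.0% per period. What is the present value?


PV = PMT / i
= 1153 / 0.04
= 28825.0


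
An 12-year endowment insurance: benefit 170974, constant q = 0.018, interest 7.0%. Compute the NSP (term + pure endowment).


Term component = 22485.118
Pure endowment = 12_p_x * v^12 * benefit = 0.804151 * 0.444012 * 170974 = 61046.7564
NSP = 83531.8744


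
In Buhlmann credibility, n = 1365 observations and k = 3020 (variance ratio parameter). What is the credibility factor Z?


Z = n / (n + k)
= 1365 / (1365 + 3020)
= 1365 / 4385
= 0.3113


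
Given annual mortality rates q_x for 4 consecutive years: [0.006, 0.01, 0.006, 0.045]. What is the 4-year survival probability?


p_k = 1 - q_k for each year
Survival = product of (1 - q_k)
= 0.994 * 0.99 * 0.994 * 0.955
= 0.9341


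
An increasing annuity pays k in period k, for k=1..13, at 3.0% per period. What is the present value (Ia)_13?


(Ia)_n = sum_{k=1}^{n} k * v^k, v = 1/(1+i)
v = 0.970874
Sum computed term by term:
(Ia)_13 = 70.0546


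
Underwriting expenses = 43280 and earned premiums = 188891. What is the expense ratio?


Expense ratio = expenses / premiums
= 43280 / 188891
= 0.2291


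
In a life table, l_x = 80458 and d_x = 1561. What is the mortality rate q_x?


q_x = d_x / l_x
= 1561 / 80458
= 0.0194


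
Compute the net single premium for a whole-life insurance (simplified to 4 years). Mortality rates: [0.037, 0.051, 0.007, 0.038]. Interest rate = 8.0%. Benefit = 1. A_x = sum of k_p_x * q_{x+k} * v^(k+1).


v = 0.925926
Year 0: k_p_x=1.0, q=0.037, term=0.034259
Year 1: k_p_x=0.963, q=0.051, term=0.042106
Year 2: k_p_x=0.913887, q=0.007, term=0.005078
Year 3: k_p_x=0.90749, q=0.038, term=0.025347
A_x = 0.1068


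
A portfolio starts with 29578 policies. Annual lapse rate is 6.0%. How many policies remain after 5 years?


remaining = initial * (1 - lapse)^years
= 29578 * (1 - 0.06)^5
= 29578 * 0.733904
= 21707.4132


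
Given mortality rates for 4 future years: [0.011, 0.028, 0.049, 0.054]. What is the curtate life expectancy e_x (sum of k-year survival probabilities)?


e_x = sum_{k=1}^{n} k_p_x
k_p_x values:
  1_p_x = 0.989
  2_p_x = 0.961308
  3_p_x = 0.914204
  4_p_x = 0.864837
e_x = 3.7293


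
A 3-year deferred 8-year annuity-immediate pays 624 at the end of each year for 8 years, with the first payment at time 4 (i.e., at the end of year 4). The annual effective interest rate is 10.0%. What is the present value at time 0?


PV at time 3 of the 8-year annuity-immediate:
a_n = 624 * (1-(1+0.1)^(-8))/0.1 = 3328.9939
Discount back 3 years to time 0:
PV = 3328.9939 * (1+0.1)^(-3)
= 3328.9939 * 0.751315
= 2501.1224


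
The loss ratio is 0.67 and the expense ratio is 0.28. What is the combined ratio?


Combined ratio = loss ratio + expense ratio
= 0.67 + 0.28
= 0.95


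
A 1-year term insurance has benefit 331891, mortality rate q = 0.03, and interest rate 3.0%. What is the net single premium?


NSP = benefit * q * v
v = 1/(1+i) = 0.970874
NSP = 331891 * 0.03 * 0.970874
= 9666.7282


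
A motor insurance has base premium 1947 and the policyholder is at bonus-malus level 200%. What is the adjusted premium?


adjusted = base * BM_level / 100
= 1947 * 200 / 100
= 1947 * 2.0
= 3894.0


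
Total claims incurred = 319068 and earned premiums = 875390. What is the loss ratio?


Loss ratio = claims / premiums
= 319068 / 875390
= 0.3645


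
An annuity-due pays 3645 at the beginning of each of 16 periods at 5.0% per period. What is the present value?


PV_due = PMT * (1-(1+i)^(-n))/i * (1+i)
PV_immediate = 39503.67
PV_due = 39503.67 * 1.05
= 41478.8535


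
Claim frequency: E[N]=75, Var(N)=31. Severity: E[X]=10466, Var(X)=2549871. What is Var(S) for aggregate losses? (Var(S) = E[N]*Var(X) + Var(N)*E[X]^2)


Var(S) = E[N]*Var(X) + Var(N)*E[X]^2
= 75*2549871 + 31*10466^2
= 191240325 + 3395651836
= 3.5869e+09


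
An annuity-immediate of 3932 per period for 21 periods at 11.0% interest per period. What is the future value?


FV = PMT * ((1+i)^n - 1) / i
= 3932 * ((1.11)^21 - 1) / 0.11
= 3932 * (8.949166 - 1) / 0.11
= 284146.545


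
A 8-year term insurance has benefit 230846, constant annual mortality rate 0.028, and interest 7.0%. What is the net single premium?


NSP = benefit * sum_{k=0}^{n-1} k_p_x * q * v^(k+1)
With constant q=0.028, v=0.934579
Sum = 0.153222
NSP = 230846 * 0.153222
= 35370.597


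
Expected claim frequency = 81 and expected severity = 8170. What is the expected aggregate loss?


E[S] = E[N] * E[X]
= 81 * 8170
= 661770


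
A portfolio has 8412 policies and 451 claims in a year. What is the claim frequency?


frequency = claims / policies
= 451 / 8412
= 0.0536


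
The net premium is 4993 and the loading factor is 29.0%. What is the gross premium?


Gross = net * (1 + loading)
= 4993 * (1 + 0.29)
= 4993 * 1.29
= 6440.97


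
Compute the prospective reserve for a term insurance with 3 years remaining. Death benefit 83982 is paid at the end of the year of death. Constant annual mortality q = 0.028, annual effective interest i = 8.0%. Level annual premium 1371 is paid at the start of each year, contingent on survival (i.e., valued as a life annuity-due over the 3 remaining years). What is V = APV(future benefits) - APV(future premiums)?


v = 1/(1+i) = 0.925926
APV(future benefits) per unit = sum_{k=0}^{2} k_p_x * q * v^(k+1) = 0.070259
APV(future benefits) = 83982 * 0.070259 = 5900.5131
Life annuity-due factor ä_{x:3} = sum_{k=0}^{2} k_p_x * v^k = 2.71
APV(future premiums) = 1371 * 2.71 = 3715.41
V = 5900.5131 - 3715.41
= 2185.1031


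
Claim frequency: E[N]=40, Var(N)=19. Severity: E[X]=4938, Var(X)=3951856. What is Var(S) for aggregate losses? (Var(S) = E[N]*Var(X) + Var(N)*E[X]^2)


Var(S) = E[N]*Var(X) + Var(N)*E[X]^2
= 40*3951856 + 19*4938^2
= 158074240 + 463293036
= 6.2137e+08


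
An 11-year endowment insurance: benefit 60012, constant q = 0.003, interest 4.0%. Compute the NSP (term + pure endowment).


Term component = 1555.5804
Pure endowment = 11_p_x * v^11 * benefit = 0.967491 * 0.649581 * 60012 = 37715.3472
NSP = 39270.9276


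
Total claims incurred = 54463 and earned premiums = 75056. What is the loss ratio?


Loss ratio = claims / premiums
= 54463 / 75056
= 0.7256


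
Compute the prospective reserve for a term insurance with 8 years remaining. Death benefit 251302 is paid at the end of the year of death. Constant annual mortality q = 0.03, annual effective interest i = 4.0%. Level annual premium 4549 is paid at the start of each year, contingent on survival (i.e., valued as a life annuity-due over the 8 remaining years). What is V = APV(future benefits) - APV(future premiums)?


v = 1/(1+i) = 0.961538
APV(future benefits) per unit = sum_{k=0}^{7} k_p_x * q * v^(k+1) = 0.18314
APV(future benefits) = 251302 * 0.18314 = 46023.42
Life annuity-due factor ä_{x:8} = sum_{k=0}^{7} k_p_x * v^k = 6.348849
APV(future premiums) = 4549 * 6.348849 = 28880.9161
V = 46023.42 - 28880.9161
= 17142.5039


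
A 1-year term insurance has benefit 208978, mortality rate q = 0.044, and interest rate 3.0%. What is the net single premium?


NSP = benefit * q * v
v = 1/(1+i) = 0.970874
NSP = 208978 * 0.044 * 0.970874
= 8927.2155


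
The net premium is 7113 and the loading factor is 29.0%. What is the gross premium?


Gross = net * (1 + loading)
= 7113 * (1 + 0.29)
= 7113 * 1.29
= 9175.77


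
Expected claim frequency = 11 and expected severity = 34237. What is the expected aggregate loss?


E[S] = E[N] * E[X]
= 11 * 34237
= 376607


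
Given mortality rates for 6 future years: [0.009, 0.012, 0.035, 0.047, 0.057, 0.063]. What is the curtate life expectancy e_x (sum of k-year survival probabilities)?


e_x = sum_{k=1}^{n} k_p_x
k_p_x values:
  1_p_x = 0.991
  2_p_x = 0.979108
  3_p_x = 0.944839
  4_p_x = 0.900432
  5_p_x = 0.849107
  6_p_x = 0.795613
e_x = 5.4601


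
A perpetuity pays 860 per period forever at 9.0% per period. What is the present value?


PV = PMT / i
= 860 / 0.09
= 9555.5556
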